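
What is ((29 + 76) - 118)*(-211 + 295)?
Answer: -1092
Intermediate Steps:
((29 + 76) - 118)*(-211 + 295) = (105 - 118)*84 = -13*84 = -1092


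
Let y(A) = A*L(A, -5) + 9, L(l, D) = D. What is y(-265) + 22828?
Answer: 24162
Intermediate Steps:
y(A) = 9 - 5*A (y(A) = A*(-5) + 9 = -5*A + 9 = 9 - 5*A)
y(-265) + 22828 = (9 - 5*(-265)) + 22828 = (9 + 1325) + 22828 = 1334 + 22828 = 24162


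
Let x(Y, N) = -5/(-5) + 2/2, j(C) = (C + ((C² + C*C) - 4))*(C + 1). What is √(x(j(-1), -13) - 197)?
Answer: I*√195 ≈ 13.964*I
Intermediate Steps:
j(C) = (1 + C)*(-4 + C + 2*C²) (j(C) = (C + ((C² + C²) - 4))*(1 + C) = (C + (2*C² - 4))*(1 + C) = (C + (-4 + 2*C²))*(1 + C) = (-4 + C + 2*C²)*(1 + C) = (1 + C)*(-4 + C + 2*C²))
x(Y, N) = 2 (x(Y, N) = -5*(-⅕) + 2*(½) = 1 + 1 = 2)
√(x(j(-1), -13) - 197) = √(2 - 197) = √(-195) = I*√195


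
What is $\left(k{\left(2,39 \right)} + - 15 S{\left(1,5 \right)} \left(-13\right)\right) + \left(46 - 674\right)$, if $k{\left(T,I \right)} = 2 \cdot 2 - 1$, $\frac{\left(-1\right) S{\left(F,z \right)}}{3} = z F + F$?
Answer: $-4135$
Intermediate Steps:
$S{\left(F,z \right)} = - 3 F - 3 F z$ ($S{\left(F,z \right)} = - 3 \left(z F + F\right) = - 3 \left(F z + F\right) = - 3 \left(F + F z\right) = - 3 F - 3 F z$)
$k{\left(T,I \right)} = 3$ ($k{\left(T,I \right)} = 4 - 1 = 3$)
$\left(k{\left(2,39 \right)} + - 15 S{\left(1,5 \right)} \left(-13\right)\right) + \left(46 - 674\right) = \left(3 + - 15 \left(\left(-3\right) 1 \left(1 + 5\right)\right) \left(-13\right)\right) + \left(46 - 674\right) = \left(3 + - 15 \left(\left(-3\right) 1 \cdot 6\right) \left(-13\right)\right) + \left(46 - 674\right) = \left(3 + \left(-15\right) \left(-18\right) \left(-13\right)\right) - 628 = \left(3 + 270 \left(-13\right)\right) - 628 = \left(3 - 3510\right) - 628 = -3507 - 628 = -4135$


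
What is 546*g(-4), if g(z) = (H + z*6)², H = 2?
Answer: 264264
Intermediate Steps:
g(z) = (2 + 6*z)² (g(z) = (2 + z*6)² = (2 + 6*z)²)
546*g(-4) = 546*(4*(1 + 3*(-4))²) = 546*(4*(1 - 12)²) = 546*(4*(-11)²) = 546*(4*121) = 546*484 = 264264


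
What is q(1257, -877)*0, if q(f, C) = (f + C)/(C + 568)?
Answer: 0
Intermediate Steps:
q(f, C) = (C + f)/(568 + C)
q(1257, -877)*0 = ((-877 + 1257)/(568 - 877))*0 = (380/(-309))*0 = -1/309*380*0 = -380/309*0 = 0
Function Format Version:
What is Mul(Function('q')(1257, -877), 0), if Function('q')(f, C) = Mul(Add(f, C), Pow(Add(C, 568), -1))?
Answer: 0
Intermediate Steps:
Function('q')(f, C) = Mul(Pow(Add(568, C), -1), Add(C, f)) (Function('q')(f, C) = Mul(Add(C, f), Pow(Add(568, C), -1)) = Mul(Pow(Add(568, C), -1), Add(C, f)))
Mul(Function('q')(1257, -877), 0) = Mul(Mul(Pow(Add(568, -877), -1), Add(-877, 1257)), 0) = Mul(Mul(Pow(-309, -1), 380), 0) = Mul(Mul(Rational(-1, 309), 380), 0) = Mul(Rational(-380, 309), 0) = 0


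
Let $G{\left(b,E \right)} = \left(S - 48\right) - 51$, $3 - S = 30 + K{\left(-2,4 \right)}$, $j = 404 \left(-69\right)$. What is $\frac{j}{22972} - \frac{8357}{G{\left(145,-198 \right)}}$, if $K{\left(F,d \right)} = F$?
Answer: $\frac{47130095}{712132} \approx 66.182$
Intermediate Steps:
$j = -27876$
$S = -25$ ($S = 3 - \left(30 - 2\right) = 3 - 28 = -25$)
$G{\left(b,E \right)} = -124$ ($G{\left(b,E \right)} = \left(-25 - 48\right) - 51 = -73 - 51 = -124$)
$\frac{j}{22972} - \frac{8357}{G{\left(145,-198 \right)}} = - \frac{27876}{22972} - \frac{8357}{-124} = \left(-27876\right) \frac{1}{22972} - - \frac{8357}{124} = - \frac{6969}{5743} + \frac{8357}{124} = \frac{47130095}{712132}$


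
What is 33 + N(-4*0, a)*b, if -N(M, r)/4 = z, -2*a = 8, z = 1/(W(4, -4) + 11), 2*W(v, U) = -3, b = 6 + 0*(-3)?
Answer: 579/19 ≈ 30.474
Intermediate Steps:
b = 6 (b = 6 + 0 = 6)
W(v, U) = -3/2 (W(v, U) = (½)*(-3) = -3/2)
z = 2/19 (z = 1/(-3/2 + 11) = 1/(19/2) = 2/19 ≈ 0.10526)
a = -4 (a = -½*8 = -4)
N(M, r) = -8/19 (N(M, r) = -4*2/19 = -8/19)
33 + N(-4*0, a)*b = 33 - 8/19*6 = 33 - 48/19 = 579/19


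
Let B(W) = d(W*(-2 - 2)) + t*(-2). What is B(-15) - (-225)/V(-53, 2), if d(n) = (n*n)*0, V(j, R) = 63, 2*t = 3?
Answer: 4/7 ≈ 0.57143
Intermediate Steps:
t = 3/2 (t = (1/2)*3 = 3/2 ≈ 1.5000)
d(n) = 0 (d(n) = n**2*0 = 0)
B(W) = -3 (B(W) = 0 + (3/2)*(-2) = 0 - 3 = -3)
B(-15) - (-225)/V(-53, 2) = -3 - (-225)/63 = -3 - 1*(-25/7) = -3 + 25/7 = 4/7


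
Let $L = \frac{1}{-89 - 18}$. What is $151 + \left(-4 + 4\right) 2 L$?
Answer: $151$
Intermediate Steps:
$L = - \frac{1}{107}$ ($L = \frac{1}{-107} = - \frac{1}{107} \approx -0.0093458$)
$151 + \left(-4 + 4\right) 2 L = 151 + \left(-4 + 4\right) 2 \left(- \frac{1}{107}\right) = 151 + 0 \cdot 2 \left(- \frac{1}{107}\right) = 151 + 0 \left(- \frac{1}{107}\right) = 151 + 0 = 151$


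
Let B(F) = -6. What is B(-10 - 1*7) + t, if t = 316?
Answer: 310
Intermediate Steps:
B(-10 - 1*7) + t = -6 + 316 = 310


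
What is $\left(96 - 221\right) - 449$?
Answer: $-574$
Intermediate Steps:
$\left(96 - 221\right) - 449 = -125 - 449 = -574$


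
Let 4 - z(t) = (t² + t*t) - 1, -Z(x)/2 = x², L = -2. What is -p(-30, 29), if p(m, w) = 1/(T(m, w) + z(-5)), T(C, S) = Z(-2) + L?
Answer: 1/55 ≈ 0.018182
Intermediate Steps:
Z(x) = -2*x²
z(t) = 5 - 2*t² (z(t) = 4 - ((t² + t*t) - 1) = 4 - ((t² + t²) - 1) = 4 - (2*t² - 1) = 4 - (-1 + 2*t²) = 4 + (1 - 2*t²) = 5 - 2*t²)
T(C, S) = -10 (T(C, S) = -2*(-2)² - 2 = -2*4 - 2 = -8 - 2 = -10)
p(m, w) = -1/55 (p(m, w) = 1/(-10 + (5 - 2*(-5)²)) = 1/(-10 + (5 - 2*25)) = 1/(-10 + (5 - 50)) = 1/(-10 - 45) = 1/(-55) = -1/55)
-p(-30, 29) = -1*(-1/55) = 1/55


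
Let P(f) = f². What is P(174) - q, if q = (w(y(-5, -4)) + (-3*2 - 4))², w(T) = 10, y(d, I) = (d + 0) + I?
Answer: 30276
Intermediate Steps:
y(d, I) = I + d (y(d, I) = d + I = I + d)
q = 0 (q = (10 + (-3*2 - 4))² = (10 + (-6 - 4))² = (10 - 10)² = 0² = 0)
P(174) - q = 174² - 1*0 = 30276 + 0 = 30276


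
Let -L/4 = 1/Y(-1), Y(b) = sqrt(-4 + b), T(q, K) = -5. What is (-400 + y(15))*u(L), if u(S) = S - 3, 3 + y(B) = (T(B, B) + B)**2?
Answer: 909 - 1212*I*sqrt(5)/5 ≈ 909.0 - 542.02*I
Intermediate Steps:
L = 4*I*sqrt(5)/5 (L = -4/sqrt(-4 - 1) = -4*(-I*sqrt(5)/5) = -(-4)*I*sqrt(5)/5 = 4*I*sqrt(5)/5 ≈ 1.7889*I)
y(B) = -3 + (-5 + B)**2
u(S) = -3 + S
(-400 + y(15))*u(L) = (-400 + (-3 + (-5 + 15)**2))*(-3 + 4*I*sqrt(5)/5) = (-400 + (-3 + 10**2))*(-3 + 4*I*sqrt(5)/5) = (-400 + (-3 + 100))*(-3 + 4*I*sqrt(5)/5) = (-400 + 97)*(-3 + 4*I*sqrt(5)/5) = -303*(-3 + 4*I*sqrt(5)/5) = 909 - 1212*I*sqrt(5)/5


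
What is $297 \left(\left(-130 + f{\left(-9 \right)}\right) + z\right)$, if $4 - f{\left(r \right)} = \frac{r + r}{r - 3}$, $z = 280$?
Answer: $\frac{90585}{2} \approx 45293.0$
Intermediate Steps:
$f{\left(r \right)} = 4 - \frac{2 r}{-3 + r}$ ($f{\left(r \right)} = 4 - \frac{r + r}{r - 3} = 4 - \frac{2 r}{-3 + r}$)
$297 \left(\left(-130 + f{\left(-9 \right)}\right) + z\right) = 297 \left(\left(-130 + \frac{2 \left(-6 - 9\right)}{-3 - 9}\right) + 280\right) = 297 \left(\left(-130 + 2 \frac{1}{-12} \left(-15\right)\right) + 280\right) = 297 \left(\left(-130 + 2 \left(- \frac{1}{12}\right) \left(-15\right)\right) + 280\right) = 297 \left(\left(-130 + \frac{5}{2}\right) + 280\right) = 297 \left(- \frac{255}{2} + 280\right) = 297 \cdot \frac{305}{2} = \frac{90585}{2}$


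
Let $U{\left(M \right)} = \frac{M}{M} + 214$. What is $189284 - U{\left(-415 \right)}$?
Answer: $189069$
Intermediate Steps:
$U{\left(M \right)} = 215$ ($U{\left(M \right)} = 1 + 214 = 215$)
$189284 - U{\left(-415 \right)} = 189284 - 215 = 189069$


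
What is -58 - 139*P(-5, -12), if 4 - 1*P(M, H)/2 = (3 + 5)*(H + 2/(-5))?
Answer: -143738/5 ≈ -28748.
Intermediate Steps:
P(M, H) = 72/5 - 16*H (P(M, H) = 8 - 2*(3 + 5)*(H + 2/(-5)) = 8 - 16*(H + 2*(-1/5)) = 8 - 16*(H - 2/5) = 8 - 16*(-2/5 + H) = 8 - 2*(-16/5 + 8*H) = 8 + (32/5 - 16*H) = 72/5 - 16*H)
-58 - 139*P(-5, -12) = -58 - 139*(72/5 - 16*(-12)) = -58 - 139*(72/5 + 192) = -58 - 139*1032/5 = -58 - 143448/5 = -143738/5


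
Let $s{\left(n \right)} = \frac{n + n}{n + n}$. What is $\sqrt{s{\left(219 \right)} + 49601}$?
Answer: $\sqrt{49602} \approx 222.72$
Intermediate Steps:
$s{\left(n \right)} = 1$ ($s{\left(n \right)} = \frac{2 n}{2 n} = 2 n \frac{1}{2 n} = 1$)
$\sqrt{s{\left(219 \right)} + 49601} = \sqrt{1 + 49601} = \sqrt{49602}$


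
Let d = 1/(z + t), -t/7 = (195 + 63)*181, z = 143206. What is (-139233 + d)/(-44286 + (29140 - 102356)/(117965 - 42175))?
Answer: 1355438824373/431135385856 ≈ 3.1439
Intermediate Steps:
t = -326886 (t = -7*(195 + 63)*181 = -1806*181 = -7*46698 = -326886)
d = -1/183680 (d = 1/(143206 - 326886) = 1/(-183680) = -1/183680 ≈ -5.4442e-6)
(-139233 + d)/(-44286 + (29140 - 102356)/(117965 - 42175)) = (-139233 - 1/183680)/(-44286 + (29140 - 102356)/(117965 - 42175)) = -25574317441/(183680*(-44286 - 73216/75790)) = -25574317441/(183680*(-44286 - 73216*1/75790)) = -25574317441/(183680*(-44286 - 256/265)) = -25574317441/(183680*(-11736046/265)) = -25574317441/183680*(-265/11736046) = 1355438824373/431135385856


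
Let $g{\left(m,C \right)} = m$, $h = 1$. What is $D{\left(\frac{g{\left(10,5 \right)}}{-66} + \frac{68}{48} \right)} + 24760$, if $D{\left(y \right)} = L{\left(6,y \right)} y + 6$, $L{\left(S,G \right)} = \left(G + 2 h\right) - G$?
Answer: $\frac{1634723}{66} \approx 24769.0$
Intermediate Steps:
$L{\left(S,G \right)} = 2$ ($L{\left(S,G \right)} = \left(G + 2 \cdot 1\right) - G = \left(G + 2\right) - G = \left(2 + G\right) - G = 2$)
$D{\left(y \right)} = 6 + 2 y$ ($D{\left(y \right)} = 2 y + 6 = 6 + 2 y$)
$D{\left(\frac{g{\left(10,5 \right)}}{-66} + \frac{68}{48} \right)} + 24760 = \left(6 + 2 \left(\frac{10}{-66} + \frac{68}{48}\right)\right) + 24760 = \left(6 + 2 \left(10 \left(- \frac{1}{66}\right) + 68 \cdot \frac{1}{48}\right)\right) + 24760 = \left(6 + 2 \left(- \frac{5}{33} + \frac{17}{12}\right)\right) + 24760 = \left(6 + 2 \cdot \frac{167}{132}\right) + 24760 = \left(6 + \frac{167}{66}\right) + 24760 = \frac{563}{66} + 24760 = \frac{1634723}{66}$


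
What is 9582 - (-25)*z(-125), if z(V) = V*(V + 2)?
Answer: 393957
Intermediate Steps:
z(V) = V*(2 + V)
9582 - (-25)*z(-125) = 9582 - (-25)*(-125*(2 - 125)) = 9582 - (-25)*(-125*(-123)) = 9582 - (-25)*15375 = 9582 - 1*(-384375) = 9582 + 384375 = 393957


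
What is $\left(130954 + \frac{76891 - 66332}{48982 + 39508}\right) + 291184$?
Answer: $\frac{37355002179}{88490} \approx 4.2214 \cdot 10^{5}$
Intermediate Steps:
$\left(130954 + \frac{76891 - 66332}{48982 + 39508}\right) + 291184 = \left(130954 + \frac{10559}{88490}\right) + 291184 = \frac{11588130019}{88490} + 291184 = \frac{37355002179}{88490}$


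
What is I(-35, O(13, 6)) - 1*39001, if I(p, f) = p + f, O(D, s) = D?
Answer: -39023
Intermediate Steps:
I(p, f) = f + p
I(-35, O(13, 6)) - 1*39001 = (13 - 35) - 1*39001 = -22 - 39001 = -39023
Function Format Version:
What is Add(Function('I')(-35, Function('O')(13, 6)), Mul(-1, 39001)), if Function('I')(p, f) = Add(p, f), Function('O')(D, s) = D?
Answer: -39023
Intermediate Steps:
Function('I')(p, f) = Add(f, p)
Add(Function('I')(-35, Function('O')(13, 6)), Mul(-1, 39001)) = Add(Add(13, -35), Mul(-1, 39001)) = Add(-22, -39001) = -39023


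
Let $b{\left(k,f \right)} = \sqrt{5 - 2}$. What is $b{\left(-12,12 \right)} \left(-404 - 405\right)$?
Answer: $- 809 \sqrt{3} \approx -1401.2$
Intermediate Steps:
$b{\left(k,f \right)} = \sqrt{3}$
$b{\left(-12,12 \right)} \left(-404 - 405\right) = \sqrt{3} \left(-404 - 405\right) = \sqrt{3} \left(-809\right) = - 809 \sqrt{3}$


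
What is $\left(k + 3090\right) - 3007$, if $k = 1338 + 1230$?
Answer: $2651$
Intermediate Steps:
$k = 2568$
$\left(k + 3090\right) - 3007 = \left(2568 + 3090\right) - 3007 = 5658 - 3007 = 2651$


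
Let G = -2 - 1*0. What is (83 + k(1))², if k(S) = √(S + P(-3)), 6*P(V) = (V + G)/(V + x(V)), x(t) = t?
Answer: (498 + √41)²/36 ≈ 7067.3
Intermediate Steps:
G = -2 (G = -2 + 0 = -2)
P(V) = (-2 + V)/(12*V) (P(V) = ((V - 2)/(V + V))/6 = ((-2 + V)/((2*V)))/6 = ((-2 + V)*(1/(2*V)))/6 = ((-2 + V)/(2*V))/6 = (-2 + V)/(12*V))
k(S) = √(5/36 + S) (k(S) = √(S + (1/12)*(-2 - 3)/(-3)) = √(S + (1/12)*(-⅓)*(-5)) = √(S + 5/36) = √(5/36 + S))
(83 + k(1))² = (83 + √(5 + 36*1)/6)² = (83 + √(5 + 36)/6)² = (83 + √41/6)²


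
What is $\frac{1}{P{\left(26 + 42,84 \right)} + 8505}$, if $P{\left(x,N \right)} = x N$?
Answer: $\frac{1}{14217} \approx 7.0338 \cdot 10^{-5}$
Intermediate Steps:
$P{\left(x,N \right)} = N x$
$\frac{1}{P{\left(26 + 42,84 \right)} + 8505} = \frac{1}{84 \left(26 + 42\right) + 8505} = \frac{1}{84 \cdot 68 + 8505} = \frac{1}{5712 + 8505} = \frac{1}{14217}$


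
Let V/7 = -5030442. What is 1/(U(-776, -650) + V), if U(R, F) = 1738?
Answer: -1/35211356 ≈ -2.8400e-8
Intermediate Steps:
V = -35213094 (V = 7*(-5030442) = -35213094)
1/(U(-776, -650) + V) = 1/(1738 - 35213094) = 1/(-35211356) = -1/35211356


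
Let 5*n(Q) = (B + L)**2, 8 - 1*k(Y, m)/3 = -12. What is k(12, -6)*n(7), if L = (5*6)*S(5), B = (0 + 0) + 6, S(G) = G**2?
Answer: 6858432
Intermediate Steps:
k(Y, m) = 60 (k(Y, m) = 24 - 3*(-12) = 24 + 36 = 60)
B = 6 (B = 0 + 6 = 6)
L = 750 (L = (5*6)*5**2 = 30*25 = 750)
n(Q) = 571536/5 (n(Q) = (6 + 750)**2/5 = (1/5)*756**2 = (1/5)*571536 = 571536/5)
k(12, -6)*n(7) = 60*(571536/5) = 6858432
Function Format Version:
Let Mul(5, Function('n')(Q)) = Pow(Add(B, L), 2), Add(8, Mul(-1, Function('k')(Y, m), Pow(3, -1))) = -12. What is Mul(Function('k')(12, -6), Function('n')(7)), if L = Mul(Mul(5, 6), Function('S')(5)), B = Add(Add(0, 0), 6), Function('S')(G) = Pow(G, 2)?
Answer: 6858432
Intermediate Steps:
Function('k')(Y, m) = 60 (Function('k')(Y, m) = Add(24, Mul(-3, -12)) = Add(24, 36) = 60)
B = 6 (B = Add(0, 6) = 6)
L = 750 (L = Mul(Mul(5, 6), Pow(5, 2)) = Mul(30, 25) = 750)
Function('n')(Q) = Rational(571536, 5) (Function('n')(Q) = Mul(Rational(1, 5), Pow(Add(6, 750), 2)) = Mul(Rational(1, 5), Pow(756, 2)) = Mul(Rational(1, 5), 571536) = Rational(571536, 5))
Mul(Function('k')(12, -6), Function('n')(7)) = Mul(60, Rational(571536, 5)) = 6858432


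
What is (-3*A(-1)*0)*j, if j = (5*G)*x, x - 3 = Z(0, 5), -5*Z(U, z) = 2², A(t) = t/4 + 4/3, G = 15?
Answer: 0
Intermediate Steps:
A(t) = 4/3 + t/4 (A(t) = t*(¼) + 4*(⅓) = t/4 + 4/3 = 4/3 + t/4)
Z(U, z) = -⅘ (Z(U, z) = -⅕*2² = -⅕*4 = -⅘)
x = 11/5 (x = 3 - ⅘ = 11/5 ≈ 2.2000)
j = 165 (j = (5*15)*(11/5) = 75*(11/5) = 165)
(-3*A(-1)*0)*j = (-3*(4/3 + (¼)*(-1))*0)*165 = (-3*(4/3 - ¼)*0)*165 = (-3*13/12*0)*165 = -13/4*0*165 = 0*165 = 0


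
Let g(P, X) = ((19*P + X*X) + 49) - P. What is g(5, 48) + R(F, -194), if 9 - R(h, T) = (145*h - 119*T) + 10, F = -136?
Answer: -924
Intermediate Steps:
g(P, X) = 49 + X² + 18*P (g(P, X) = ((19*P + X²) + 49) - P = ((X² + 19*P) + 49) - P = (49 + X² + 19*P) - P = 49 + X² + 18*P)
R(h, T) = -1 - 145*h + 119*T (R(h, T) = 9 - ((145*h - 119*T) + 10) = 9 - ((-119*T + 145*h) + 10) = 9 - (10 - 119*T + 145*h) = 9 + (-10 - 145*h + 119*T) = -1 - 145*h + 119*T)
g(5, 48) + R(F, -194) = (49 + 48² + 18*5) + (-1 - 145*(-136) + 119*(-194)) = (49 + 2304 + 90) + (-1 + 19720 - 23086) = 2443 - 3367 = -924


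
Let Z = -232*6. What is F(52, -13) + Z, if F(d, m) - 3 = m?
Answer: -1402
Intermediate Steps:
F(d, m) = 3 + m
Z = -1392
F(52, -13) + Z = (3 - 13) - 1392 = -10 - 1392 = -1402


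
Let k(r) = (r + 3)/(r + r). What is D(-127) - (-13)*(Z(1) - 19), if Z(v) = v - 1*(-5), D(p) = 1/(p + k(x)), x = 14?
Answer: -598119/3539 ≈ -169.01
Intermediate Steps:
k(r) = (3 + r)/(2*r) (k(r) = (3 + r)/((2*r)) = (3 + r)*(1/(2*r)) = (3 + r)/(2*r))
D(p) = 1/(17/28 + p) (D(p) = 1/(p + (½)*(3 + 14)/14) = 1/(p + (½)*(1/14)*17) = 1/(p + 17/28) = 1/(17/28 + p))
Z(v) = 5 + v (Z(v) = v + 5 = 5 + v)
D(-127) - (-13)*(Z(1) - 19) = 28/(17 + 28*(-127)) - (-13)*((5 + 1) - 19) = 28/(17 - 3556) - (-13)*(6 - 19) = 28/(-3539) - (-13)*(-13) = 28*(-1/3539) - 1*169 = -28/3539 - 169 = -598119/3539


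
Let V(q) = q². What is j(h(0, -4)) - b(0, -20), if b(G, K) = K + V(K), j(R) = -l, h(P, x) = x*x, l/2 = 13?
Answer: -406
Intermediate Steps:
l = 26 (l = 2*13 = 26)
h(P, x) = x²
j(R) = -26 (j(R) = -1*26 = -26)
b(G, K) = K + K²
j(h(0, -4)) - b(0, -20) = -26 - (-20)*(1 - 20) = -26 - (-20)*(-19) = -26 - 1*380 = -26 - 380 = -406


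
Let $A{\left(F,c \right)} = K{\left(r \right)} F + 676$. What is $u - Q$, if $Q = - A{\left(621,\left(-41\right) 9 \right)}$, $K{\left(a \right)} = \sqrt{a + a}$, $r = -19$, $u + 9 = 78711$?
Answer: $79378 + 621 i \sqrt{38} \approx 79378.0 + 3828.1 i$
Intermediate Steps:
$u = 78702$ ($u = -9 + 78711 = 78702$)
$K{\left(a \right)} = \sqrt{2} \sqrt{a}$ ($K{\left(a \right)} = \sqrt{2 a} = \sqrt{2} \sqrt{a}$)
$A{\left(F,c \right)} = 676 + i F \sqrt{38}$ ($A{\left(F,c \right)} = \sqrt{2} \sqrt{-19} F + 676 = \sqrt{2} i \sqrt{19} F + 676 = i \sqrt{38} F + 676 = i F \sqrt{38} + 676 = 676 + i F \sqrt{38}$)
$Q = -676 - 621 i \sqrt{38}$ ($Q = - (676 + i 621 \sqrt{38}) = - (676 + 621 i \sqrt{38}) = -676 - 621 i \sqrt{38} \approx -676.0 - 3828.1 i$)
$u - Q = 78702 - \left(-676 - 621 i \sqrt{38}\right) = 78702 + \left(676 + 621 i \sqrt{38}\right) = 79378 + 621 i \sqrt{38}$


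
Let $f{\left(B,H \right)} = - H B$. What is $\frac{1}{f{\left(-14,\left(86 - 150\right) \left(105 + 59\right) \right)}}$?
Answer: $- \frac{1}{146944} \approx -6.8053 \cdot 10^{-6}$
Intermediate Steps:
$f{\left(B,H \right)} = - B H$
$\frac{1}{f{\left(-14,\left(86 - 150\right) \left(105 + 59\right) \right)}} = \frac{1}{\left(-1\right) \left(-14\right) \left(86 - 150\right) \left(105 + 59\right)} = \frac{1}{\left(-1\right) \left(-14\right) \left(\left(-64\right) 164\right)} = \frac{1}{\left(-1\right) \left(-14\right) \left(-10496\right)} = \frac{1}{-146944} = - \frac{1}{146944}$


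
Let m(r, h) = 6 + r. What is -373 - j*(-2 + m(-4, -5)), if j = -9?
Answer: -373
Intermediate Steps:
-373 - j*(-2 + m(-4, -5)) = -373 - (-9)*(-2 + (6 - 4)) = -373 - (-9)*(-2 + 2) = -373 - (-9)*0 = -373 - 1*0 = -373 + 0 = -373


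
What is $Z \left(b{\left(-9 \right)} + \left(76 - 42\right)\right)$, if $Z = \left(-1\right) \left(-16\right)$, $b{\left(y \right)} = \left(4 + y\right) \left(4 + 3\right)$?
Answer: $-16$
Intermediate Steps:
$b{\left(y \right)} = 28 + 7 y$ ($b{\left(y \right)} = \left(4 + y\right) 7 = 28 + 7 y$)
$Z = 16$
$Z \left(b{\left(-9 \right)} + \left(76 - 42\right)\right) = 16 \left(\left(28 + 7 \left(-9\right)\right) + \left(76 - 42\right)\right) = 16 \left(\left(28 - 63\right) + \left(76 - 42\right)\right) = 16 \left(-35 + 34\right) = 16 \left(-1\right) = -16$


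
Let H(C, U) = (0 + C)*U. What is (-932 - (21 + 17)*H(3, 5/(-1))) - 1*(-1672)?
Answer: 1310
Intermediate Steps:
H(C, U) = C*U
(-932 - (21 + 17)*H(3, 5/(-1))) - 1*(-1672) = (-932 - (21 + 17)*3*(5/(-1))) - 1*(-1672) = (-932 - 38*3*(5*(-1))) + 1672 = (-932 - 38*3*(-5)) + 1672 = (-932 - 38*(-15)) + 1672 = (-932 - 1*(-570)) + 1672 = (-932 + 570) + 1672 = -362 + 1672 = 1310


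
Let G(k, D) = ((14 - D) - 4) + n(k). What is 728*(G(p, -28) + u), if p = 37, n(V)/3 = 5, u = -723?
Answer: -487760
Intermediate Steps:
n(V) = 15 (n(V) = 3*5 = 15)
G(k, D) = 25 - D (G(k, D) = ((14 - D) - 4) + 15 = (10 - D) + 15 = 25 - D)
728*(G(p, -28) + u) = 728*((25 - 1*(-28)) - 723) = 728*((25 + 28) - 723) = 728*(53 - 723) = 728*(-670) = -487760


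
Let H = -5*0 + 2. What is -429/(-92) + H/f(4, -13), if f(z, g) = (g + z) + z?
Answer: 1961/460 ≈ 4.2630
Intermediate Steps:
f(z, g) = g + 2*z
H = 2 (H = 0 + 2 = 2)
-429/(-92) + H/f(4, -13) = -429/(-92) + 2/(-13 + 2*4) = -429*(-1/92) + 2/(-13 + 8) = 429/92 + 2/(-5) = 429/92 + 2*(-⅕) = 429/92 - ⅖ = 1961/460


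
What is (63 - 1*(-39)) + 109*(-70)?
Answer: -7528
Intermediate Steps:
(63 - 1*(-39)) + 109*(-70) = (63 + 39) - 7630 = 102 - 7630 = -7528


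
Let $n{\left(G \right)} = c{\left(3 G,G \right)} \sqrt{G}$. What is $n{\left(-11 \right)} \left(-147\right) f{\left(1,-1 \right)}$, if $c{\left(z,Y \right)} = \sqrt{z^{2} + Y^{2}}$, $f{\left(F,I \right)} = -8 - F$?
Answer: $14553 i \sqrt{110} \approx 1.5263 \cdot 10^{5} i$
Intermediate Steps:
$c{\left(z,Y \right)} = \sqrt{Y^{2} + z^{2}}$
$n{\left(G \right)} = \sqrt{10} \sqrt{G} \sqrt{G^{2}}$ ($n{\left(G \right)} = \sqrt{G^{2} + \left(3 G\right)^{2}} \sqrt{G} = \sqrt{G^{2} + 9 G^{2}} \sqrt{G} = \sqrt{10 G^{2}} \sqrt{G} = \sqrt{10} \sqrt{G^{2}} \sqrt{G} = \sqrt{10} \sqrt{G} \sqrt{G^{2}}$)
$n{\left(-11 \right)} \left(-147\right) f{\left(1,-1 \right)} = \sqrt{10} \sqrt{-11} \sqrt{\left(-11\right)^{2}} \left(-147\right) \left(-8 - 1\right) = \sqrt{10} i \sqrt{11} \sqrt{121} \left(-147\right) \left(-8 - 1\right) = \sqrt{10} i \sqrt{11} \cdot 11 \left(-147\right) \left(-9\right) = 11 i \sqrt{110} \left(-147\right) \left(-9\right) = - 1617 i \sqrt{110} \left(-9\right) = 14553 i \sqrt{110}$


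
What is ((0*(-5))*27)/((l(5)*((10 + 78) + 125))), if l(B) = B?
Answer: 0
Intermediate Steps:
((0*(-5))*27)/((l(5)*((10 + 78) + 125))) = ((0*(-5))*27)/((5*((10 + 78) + 125))) = (0*27)/((5*(88 + 125))) = 0/((5*213)) = 0/1065 = 0*(1/1065) = 0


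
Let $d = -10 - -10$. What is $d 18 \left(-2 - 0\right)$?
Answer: $0$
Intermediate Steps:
$d = 0$ ($d = -10 + 10 = 0$)
$d 18 \left(-2 - 0\right) = 0 \cdot 18 \left(-2 - 0\right) = 0 \left(-2 + 0\right) = 0 \left(-2\right) = 0$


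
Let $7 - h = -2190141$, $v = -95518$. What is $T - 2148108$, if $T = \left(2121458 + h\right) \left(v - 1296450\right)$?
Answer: $-6001619728716$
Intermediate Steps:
$h = 2190148$ ($h = 7 - -2190141 = 7 + 2190141 = 2190148$)
$T = -6001617580608$ ($T = \left(2121458 + 2190148\right) \left(-95518 - 1296450\right) = 4311606 \left(-1391968\right) = -6001617580608$)
$T - 2148108 = -6001617580608 - 2148108 = -6001619728716$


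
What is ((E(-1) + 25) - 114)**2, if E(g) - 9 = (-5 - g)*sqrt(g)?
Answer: 6384 + 640*I ≈ 6384.0 + 640.0*I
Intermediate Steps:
E(g) = 9 + sqrt(g)*(-5 - g) (E(g) = 9 + (-5 - g)*sqrt(g) = 9 + sqrt(g)*(-5 - g))
((E(-1) + 25) - 114)**2 = (((9 - (-1)**(3/2) - 5*I) + 25) - 114)**2 = (((9 - (-1)*I - 5*I) + 25) - 114)**2 = (((9 + I - 5*I) + 25) - 114)**2 = (((9 - 4*I) + 25) - 114)**2 = ((34 - 4*I) - 114)**2 = (-80 - 4*I)**2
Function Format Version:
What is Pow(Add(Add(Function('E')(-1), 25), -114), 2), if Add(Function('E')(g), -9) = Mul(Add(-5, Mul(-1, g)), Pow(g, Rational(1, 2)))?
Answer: Add(6384, Mul(640, I)) ≈ Add(6384.0, Mul(640.00, I))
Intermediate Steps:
Function('E')(g) = Add(9, Mul(Pow(g, Rational(1, 2)), Add(-5, Mul(-1, g)))) (Function('E')(g) = Add(9, Mul(Add(-5, Mul(-1, g)), Pow(g, Rational(1, 2)))) = Add(9, Mul(Pow(g, Rational(1, 2)), Add(-5, Mul(-1, g)))))
Pow(Add(Add(Function('E')(-1), 25), -114), 2) = Pow(Add(Add(Add(9, Mul(-1, Pow(-1, Rational(3, 2))), Mul(-5, Pow(-1, Rational(1, 2)))), 25), -114), 2) = Pow(Add(Add(Add(9, Mul(-1, Mul(-1, I)), Mul(-5, I)), 25), -114), 2) = Pow(Add(Add(Add(9, I, Mul(-5, I)), 25), -114), 2) = Pow(Add(Add(Add(9, Mul(-4, I)), 25), -114), 2) = Pow(Add(Add(34, Mul(-4, I)), -114), 2) = Pow(Add(-80, Mul(-4, I)), 2)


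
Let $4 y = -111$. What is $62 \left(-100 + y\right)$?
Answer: $- \frac{15841}{2} \approx -7920.5$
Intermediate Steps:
$y = - \frac{111}{4}$ ($y = \frac{1}{4} \left(-111\right) = - \frac{111}{4} \approx -27.75$)
$62 \left(-100 + y\right) = 62 \left(-100 - \frac{111}{4}\right) = 62 \left(- \frac{511}{4}\right) = - \frac{15841}{2}$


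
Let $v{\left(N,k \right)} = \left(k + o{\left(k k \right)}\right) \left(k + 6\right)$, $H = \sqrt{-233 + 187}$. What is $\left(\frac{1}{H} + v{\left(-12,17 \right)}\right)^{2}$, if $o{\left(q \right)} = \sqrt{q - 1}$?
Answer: $\frac{\left(17986 + 12696 \sqrt{2} - i \sqrt{46}\right)^{2}}{2116} \approx 6.1047 \cdot 10^{5} - 230.4 i$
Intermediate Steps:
$H = i \sqrt{46}$ ($H = \sqrt{-46} = i \sqrt{46} \approx 6.7823 i$)
$o{\left(q \right)} = \sqrt{-1 + q}$
$v{\left(N,k \right)} = \left(6 + k\right) \left(k + \sqrt{-1 + k^{2}}\right)$ ($v{\left(N,k \right)} = \left(k + \sqrt{-1 + k k}\right) \left(k + 6\right) = \left(k + \sqrt{-1 + k^{2}}\right) \left(6 + k\right) = \left(6 + k\right) \left(k + \sqrt{-1 + k^{2}}\right)$)
$\left(\frac{1}{H} + v{\left(-12,17 \right)}\right)^{2} = \left(\frac{1}{i \sqrt{46}} + \left(17^{2} + 6 \cdot 17 + 6 \sqrt{-1 + 17^{2}} + 17 \sqrt{-1 + 17^{2}}\right)\right)^{2} = \left(- \frac{i \sqrt{46}}{46} + \left(289 + 102 + 6 \sqrt{-1 + 289} + 17 \sqrt{-1 + 289}\right)\right)^{2} = \left(- \frac{i \sqrt{46}}{46} + \left(289 + 102 + 6 \sqrt{288} + 17 \sqrt{288}\right)\right)^{2} = \left(- \frac{i \sqrt{46}}{46} + \left(289 + 102 + 6 \cdot 12 \sqrt{2} + 17 \cdot 12 \sqrt{2}\right)\right)^{2} = \left(- \frac{i \sqrt{46}}{46} + \left(289 + 102 + 72 \sqrt{2} + 204 \sqrt{2}\right)\right)^{2} = \left(- \frac{i \sqrt{46}}{46} + \left(391 + 276 \sqrt{2}\right)\right)^{2} = \left(391 + 276 \sqrt{2} - \frac{i \sqrt{46}}{46}\right)^{2}$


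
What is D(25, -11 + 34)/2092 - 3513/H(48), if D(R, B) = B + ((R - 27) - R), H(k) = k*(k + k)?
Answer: -613969/803328 ≈ -0.76428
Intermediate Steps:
H(k) = 2*k**2 (H(k) = k*(2*k) = 2*k**2)
D(R, B) = -27 + B (D(R, B) = B + ((-27 + R) - R) = B - 27 = -27 + B)
D(25, -11 + 34)/2092 - 3513/H(48) = (-27 + (-11 + 34))/2092 - 3513/(2*48**2) = (-27 + 23)*(1/2092) - 3513/(2*2304) = -4*1/2092 - 3513/4608 = -1/523 - 3513*1/4608 = -1/523 - 1171/1536 = -613969/803328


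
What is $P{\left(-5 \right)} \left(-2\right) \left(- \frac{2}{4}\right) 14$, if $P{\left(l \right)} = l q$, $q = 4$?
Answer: $-280$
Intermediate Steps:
$P{\left(l \right)} = 4 l$ ($P{\left(l \right)} = l 4 = 4 l$)
$P{\left(-5 \right)} \left(-2\right) \left(- \frac{2}{4}\right) 14 = 4 \left(-5\right) \left(-2\right) \left(- \frac{2}{4}\right) 14 = \left(-20\right) \left(-2\right) \left(\left(-2\right) \frac{1}{4}\right) 14 = 40 \left(- \frac{1}{2}\right) 14 = \left(-20\right) 14 = -280$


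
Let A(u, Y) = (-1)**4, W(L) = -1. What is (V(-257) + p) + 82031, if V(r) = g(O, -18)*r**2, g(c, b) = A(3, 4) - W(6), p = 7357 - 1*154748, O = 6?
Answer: 66738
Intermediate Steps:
A(u, Y) = 1
p = -147391 (p = 7357 - 154748 = -147391)
g(c, b) = 2 (g(c, b) = 1 - 1*(-1) = 1 + 1 = 2)
V(r) = 2*r**2
(V(-257) + p) + 82031 = (2*(-257)**2 - 147391) + 82031 = (2*66049 - 147391) + 82031 = (132098 - 147391) + 82031 = -15293 + 82031 = 66738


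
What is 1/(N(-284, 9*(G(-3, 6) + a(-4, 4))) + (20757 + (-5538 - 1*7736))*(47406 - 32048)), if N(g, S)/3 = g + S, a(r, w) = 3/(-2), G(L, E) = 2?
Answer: 2/229846151 ≈ 8.7015e-9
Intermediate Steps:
a(r, w) = -3/2 (a(r, w) = 3*(-1/2) = -3/2)
N(g, S) = 3*S + 3*g (N(g, S) = 3*(g + S) = 3*(S + g) = 3*S + 3*g)
1/(N(-284, 9*(G(-3, 6) + a(-4, 4))) + (20757 + (-5538 - 1*7736))*(47406 - 32048)) = 1/((3*(9*(2 - 3/2)) + 3*(-284)) + (20757 + (-5538 - 1*7736))*(47406 - 32048)) = 1/((3*(9*(1/2)) - 852) + (20757 + (-5538 - 7736))*15358) = 1/((3*(9/2) - 852) + (20757 - 13274)*15358) = 1/((27/2 - 852) + 7483*15358) = 1/(-1677/2 + 114923914) = 1/(229846151/2) = 2/229846151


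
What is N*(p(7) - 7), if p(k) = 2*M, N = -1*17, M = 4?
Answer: -17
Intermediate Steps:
N = -17
p(k) = 8 (p(k) = 2*4 = 8)
N*(p(7) - 7) = -17*(8 - 7) = -17*1 = -17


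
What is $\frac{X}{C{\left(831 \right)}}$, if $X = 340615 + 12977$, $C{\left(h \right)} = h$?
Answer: $\frac{117864}{277} \approx 425.5$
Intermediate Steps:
$X = 353592$
$\frac{X}{C{\left(831 \right)}} = \frac{353592}{831} = 353592 \cdot \frac{1}{831} = \frac{117864}{277}$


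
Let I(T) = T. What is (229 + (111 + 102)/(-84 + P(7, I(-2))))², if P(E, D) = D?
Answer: 379509361/7396 ≈ 51313.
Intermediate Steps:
(229 + (111 + 102)/(-84 + P(7, I(-2))))² = (229 + (111 + 102)/(-84 - 2))² = (229 + 213/(-86))² = (229 + 213*(-1/86))² = (229 - 213/86)² = (19481/86)² = 379509361/7396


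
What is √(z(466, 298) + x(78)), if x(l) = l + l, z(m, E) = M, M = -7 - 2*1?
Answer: 7*√3 ≈ 12.124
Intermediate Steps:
M = -9 (M = -7 - 2 = -9)
z(m, E) = -9
x(l) = 2*l
√(z(466, 298) + x(78)) = √(-9 + 2*78) = √(-9 + 156) = √147 = 7*√3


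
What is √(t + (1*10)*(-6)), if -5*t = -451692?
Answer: 8*√35265/5 ≈ 300.46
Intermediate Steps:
t = 451692/5 (t = -⅕*(-451692) = 451692/5 ≈ 90338.)
√(t + (1*10)*(-6)) = √(451692/5 + (1*10)*(-6)) = √(451692/5 + 10*(-6)) = √(451692/5 - 60) = √(451392/5) = 8*√35265/5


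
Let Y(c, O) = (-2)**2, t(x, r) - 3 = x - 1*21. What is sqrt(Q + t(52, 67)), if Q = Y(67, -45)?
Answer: sqrt(38) ≈ 6.1644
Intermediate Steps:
t(x, r) = -18 + x (t(x, r) = 3 + (x - 1*21) = 3 + (x - 21) = 3 + (-21 + x) = -18 + x)
Y(c, O) = 4
Q = 4
sqrt(Q + t(52, 67)) = sqrt(4 + (-18 + 52)) = sqrt(4 + 34) = sqrt(38)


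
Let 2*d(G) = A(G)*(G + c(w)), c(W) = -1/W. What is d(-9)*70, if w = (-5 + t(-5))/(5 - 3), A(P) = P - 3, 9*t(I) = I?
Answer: 18144/5 ≈ 3628.8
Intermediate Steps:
t(I) = I/9
A(P) = -3 + P
w = -25/9 (w = (-5 + (⅑)*(-5))/(5 - 3) = (-5 - 5/9)/2 = -50/9*½ = -25/9 ≈ -2.7778)
d(G) = (-3 + G)*(9/25 + G)/2 (d(G) = ((-3 + G)*(G - 1/(-25/9)))/2 = ((-3 + G)*(G - 1*(-9/25)))/2 = ((-3 + G)*(G + 9/25))/2 = ((-3 + G)*(9/25 + G))/2 = (-3 + G)*(9/25 + G)/2)
d(-9)*70 = ((-3 - 9)*(9 + 25*(-9))/50)*70 = ((1/50)*(-12)*(9 - 225))*70 = ((1/50)*(-12)*(-216))*70 = (1296/25)*70 = 18144/5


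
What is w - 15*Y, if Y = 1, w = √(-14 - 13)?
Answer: -15 + 3*I*√3 ≈ -15.0 + 5.1962*I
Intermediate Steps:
w = 3*I*√3 (w = √(-27) = 3*I*√3 ≈ 5.1962*I)
w - 15*Y = 3*I*√3 - 15*1 = 3*I*√3 - 15 = -15 + 3*I*√3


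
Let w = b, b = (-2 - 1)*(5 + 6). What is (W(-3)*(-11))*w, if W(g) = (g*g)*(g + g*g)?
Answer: 19602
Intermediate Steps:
b = -33 (b = -3*11 = -33)
w = -33
W(g) = g**2*(g + g**2)
(W(-3)*(-11))*w = (((-3)**3*(1 - 3))*(-11))*(-33) = (-27*(-2)*(-11))*(-33) = (54*(-11))*(-33) = -594*(-33) = 19602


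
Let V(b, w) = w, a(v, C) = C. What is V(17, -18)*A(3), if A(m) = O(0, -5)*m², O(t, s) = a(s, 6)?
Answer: -972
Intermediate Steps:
O(t, s) = 6
A(m) = 6*m²
V(17, -18)*A(3) = -108*3² = -108*9 = -18*54 = -972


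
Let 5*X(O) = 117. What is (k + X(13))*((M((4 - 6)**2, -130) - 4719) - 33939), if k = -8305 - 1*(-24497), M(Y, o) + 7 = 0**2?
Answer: -626968441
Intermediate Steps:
X(O) = 117/5 (X(O) = (1/5)*117 = 117/5)
M(Y, o) = -7 (M(Y, o) = -7 + 0**2 = -7 + 0 = -7)
k = 16192 (k = -8305 + 24497 = 16192)
(k + X(13))*((M((4 - 6)**2, -130) - 4719) - 33939) = (16192 + 117/5)*((-7 - 4719) - 33939) = 81077*(-4726 - 33939)/5 = (81077/5)*(-38665) = -626968441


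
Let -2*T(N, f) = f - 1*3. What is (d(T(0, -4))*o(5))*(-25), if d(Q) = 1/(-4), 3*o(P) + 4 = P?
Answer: 25/12 ≈ 2.0833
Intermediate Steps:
o(P) = -4/3 + P/3
T(N, f) = 3/2 - f/2 (T(N, f) = -(f - 1*3)/2 = -(f - 3)/2 = -(-3 + f)/2 = 3/2 - f/2)
d(Q) = -¼
(d(T(0, -4))*o(5))*(-25) = -(-4/3 + (⅓)*5)/4*(-25) = -(-4/3 + 5/3)/4*(-25) = -¼*⅓*(-25) = -1/12*(-25) = 25/12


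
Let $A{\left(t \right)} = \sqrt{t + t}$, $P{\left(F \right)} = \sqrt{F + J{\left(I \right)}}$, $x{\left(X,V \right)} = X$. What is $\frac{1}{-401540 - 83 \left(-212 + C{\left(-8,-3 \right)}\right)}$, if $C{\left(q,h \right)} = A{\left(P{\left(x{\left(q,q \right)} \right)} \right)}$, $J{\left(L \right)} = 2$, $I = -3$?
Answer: $- \frac{1}{383944 + 83 \cdot 2^{\frac{3}{4}} \sqrt[4]{3} \sqrt{i}} \approx -2.6037 \cdot 10^{-6} + 8.8062 \cdot 10^{-10} i$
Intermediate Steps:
$P{\left(F \right)} = \sqrt{2 + F}$ ($P{\left(F \right)} = \sqrt{F + 2} = \sqrt{2 + F}$)
$A{\left(t \right)} = \sqrt{2} \sqrt{t}$ ($A{\left(t \right)} = \sqrt{2 t} = \sqrt{2} \sqrt{t}$)
$C{\left(q,h \right)} = \sqrt{2} \sqrt[4]{2 + q}$ ($C{\left(q,h \right)} = \sqrt{2} \sqrt{\sqrt{2 + q}} = \sqrt{2} \sqrt[4]{2 + q}$)
$\frac{1}{-401540 - 83 \left(-212 + C{\left(-8,-3 \right)}\right)} = \frac{1}{-401540 - 83 \left(-212 + \sqrt{2} \sqrt[4]{2 - 8}\right)} = \frac{1}{-401540 - 83 \left(-212 + \sqrt{2} \sqrt[4]{-6}\right)} = \frac{1}{-401540 - 83 \left(-212 + \sqrt[4]{-3} \cdot 2^{\frac{3}{4}}\right)} = \frac{1}{-401540 + \left(17596 - 83 \sqrt[4]{-3} \cdot 2^{\frac{3}{4}}\right)} = \frac{1}{-383944 - 83 \sqrt[4]{-3} \cdot 2^{\frac{3}{4}}}$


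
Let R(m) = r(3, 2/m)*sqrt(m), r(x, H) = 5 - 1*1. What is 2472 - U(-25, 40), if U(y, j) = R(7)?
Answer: 2472 - 4*sqrt(7) ≈ 2461.4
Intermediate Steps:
r(x, H) = 4 (r(x, H) = 5 - 1 = 4)
R(m) = 4*sqrt(m)
U(y, j) = 4*sqrt(7)
2472 - U(-25, 40) = 2472 - 4*sqrt(7)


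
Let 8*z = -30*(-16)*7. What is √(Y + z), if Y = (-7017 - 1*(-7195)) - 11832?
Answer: I*√11234 ≈ 105.99*I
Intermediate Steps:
Y = -11654 (Y = (-7017 + 7195) - 11832 = 178 - 11832 = -11654)
z = 420 (z = (-30*(-16)*7)/8 = (480*7)/8 = (⅛)*3360 = 420)
√(Y + z) = √(-11654 + 420) = √(-11234) = I*√11234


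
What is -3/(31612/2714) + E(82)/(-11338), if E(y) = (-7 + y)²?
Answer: -33766437/44802107 ≈ -0.75368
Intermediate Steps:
-3/(31612/2714) + E(82)/(-11338) = -3/(31612/2714) + (-7 + 82)²/(-11338) = -3/(31612*(1/2714)) + 75²*(-1/11338) = -3/15806/1357 + 5625*(-1/11338) = -3*1357/15806 - 5625/11338 = -4071/15806 - 5625/11338 = -33766437/44802107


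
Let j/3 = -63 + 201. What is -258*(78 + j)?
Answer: -126936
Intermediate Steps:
j = 414 (j = 3*(-63 + 201) = 3*138 = 414)
-258*(78 + j) = -258*(78 + 414) = -258*492 = -126936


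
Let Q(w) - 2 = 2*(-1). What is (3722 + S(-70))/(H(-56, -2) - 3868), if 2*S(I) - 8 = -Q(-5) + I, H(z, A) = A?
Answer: -3691/3870 ≈ -0.95375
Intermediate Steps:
Q(w) = 0 (Q(w) = 2 + 2*(-1) = 2 - 2 = 0)
S(I) = 4 + I/2 (S(I) = 4 + (-1*0 + I)/2 = 4 + (0 + I)/2 = 4 + I/2)
(3722 + S(-70))/(H(-56, -2) - 3868) = (3722 + (4 + (½)*(-70)))/(-2 - 3868) = (3722 + (4 - 35))/(-3870) = (3722 - 31)*(-1/3870) = 3691*(-1/3870) = -3691/3870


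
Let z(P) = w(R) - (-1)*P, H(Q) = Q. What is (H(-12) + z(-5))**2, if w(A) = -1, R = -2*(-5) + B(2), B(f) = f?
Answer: 324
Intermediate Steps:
R = 12 (R = -2*(-5) + 2 = 10 + 2 = 12)
z(P) = -1 + P (z(P) = -1 - (-1)*P = -1 + P)
(H(-12) + z(-5))**2 = (-12 + (-1 - 5))**2 = (-12 - 6)**2 = (-18)**2 = 324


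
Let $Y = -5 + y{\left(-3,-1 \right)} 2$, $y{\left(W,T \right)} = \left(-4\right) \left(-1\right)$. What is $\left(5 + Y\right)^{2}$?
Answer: $64$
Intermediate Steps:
$y{\left(W,T \right)} = 4$
$Y = 3$ ($Y = -5 + 4 \cdot 2 = -5 + 8 = 3$)
$\left(5 + Y\right)^{2} = \left(5 + 3\right)^{2} = 8^{2} = 64$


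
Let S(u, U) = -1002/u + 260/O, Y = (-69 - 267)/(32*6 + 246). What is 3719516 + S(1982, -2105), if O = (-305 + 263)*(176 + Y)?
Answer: 38084163420145/10239012 ≈ 3.7195e+6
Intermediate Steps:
Y = -56/73 (Y = -336/(192 + 246) = -336/438 = -336*1/438 = -56/73 ≈ -0.76712)
O = -537264/73 (O = (-305 + 263)*(176 - 56/73) = -42*12792/73 = -537264/73 ≈ -7359.8)
S(u, U) = -365/10332 - 1002/u (S(u, U) = -1002/u + 260/(-537264/73) = -1002/u + 260*(-73/537264) = -1002/u - 365/10332 = -365/10332 - 1002/u)
3719516 + S(1982, -2105) = 3719516 + (-365/10332 - 1002/1982) = 3719516 + (-365/10332 - 1002*1/1982) = 3719516 + (-365/10332 - 501/991) = 3719516 - 5538047/10239012 = 38084163420145/10239012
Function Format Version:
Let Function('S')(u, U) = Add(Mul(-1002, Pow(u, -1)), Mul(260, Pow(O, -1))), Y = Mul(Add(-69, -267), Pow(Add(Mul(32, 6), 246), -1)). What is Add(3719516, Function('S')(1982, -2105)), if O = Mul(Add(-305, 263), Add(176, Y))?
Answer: Rational(38084163420145, 10239012) ≈ 3.7195e+6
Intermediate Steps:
Y = Rational(-56, 73) (Y = Mul(-336, Pow(Add(192, 246), -1)) = Mul(-336, Pow(438, -1)) = Mul(-336, Rational(1, 438)) = Rational(-56, 73) ≈ -0.76712)
O = Rational(-537264, 73) (O = Mul(Add(-305, 263), Add(176, Rational(-56, 73))) = Mul(-42, Rational(12792, 73)) = Rational(-537264, 73) ≈ -7359.8)
Function('S')(u, U) = Add(Rational(-365, 10332), Mul(-1002, Pow(u, -1))) (Function('S')(u, U) = Add(Mul(-1002, Pow(u, -1)), Mul(260, Pow(Rational(-537264, 73), -1))) = Add(Mul(-1002, Pow(u, -1)), Mul(260, Rational(-73, 537264))) = Add(Mul(-1002, Pow(u, -1)), Rational(-365, 10332)) = Add(Rational(-365, 10332), Mul(-1002, Pow(u, -1))))
Add(3719516, Function('S')(1982, -2105)) = Add(3719516, Add(Rational(-365, 10332), Mul(-1002, Pow(1982, -1)))) = Add(3719516, Add(Rational(-365, 10332), Mul(-1002, Rational(1, 1982)))) = Add(3719516, Add(Rational(-365, 10332), Rational(-501, 991))) = Add(3719516, Rational(-5538047, 10239012)) = Rational(38084163420145, 10239012)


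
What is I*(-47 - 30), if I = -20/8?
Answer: 385/2 ≈ 192.50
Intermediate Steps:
I = -5/2 (I = -20*⅛ = -5/2 ≈ -2.5000)
I*(-47 - 30) = -5*(-47 - 30)/2 = -5/2*(-77) = 385/2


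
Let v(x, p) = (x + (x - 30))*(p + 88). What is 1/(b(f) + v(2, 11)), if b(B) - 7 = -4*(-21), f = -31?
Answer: -1/2483 ≈ -0.00040274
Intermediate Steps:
v(x, p) = (-30 + 2*x)*(88 + p) (v(x, p) = (x + (-30 + x))*(88 + p) = (-30 + 2*x)*(88 + p))
b(B) = 91 (b(B) = 7 - 4*(-21) = 7 + 84 = 91)
1/(b(f) + v(2, 11)) = 1/(91 + (-2640 - 30*11 + 176*2 + 2*11*2)) = 1/(91 + (-2640 - 330 + 352 + 44)) = 1/(91 - 2574) = 1/(-2483) = -1/2483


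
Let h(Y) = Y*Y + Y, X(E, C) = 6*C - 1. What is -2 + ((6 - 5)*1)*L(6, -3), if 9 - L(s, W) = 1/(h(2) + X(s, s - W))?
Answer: 412/59 ≈ 6.9830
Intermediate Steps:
X(E, C) = -1 + 6*C
h(Y) = Y + Y² (h(Y) = Y² + Y = Y + Y²)
L(s, W) = 9 - 1/(5 - 6*W + 6*s) (L(s, W) = 9 - 1/(2*(1 + 2) + (-1 + 6*(s - W))) = 9 - 1/(2*3 + (-1 + (-6*W + 6*s))) = 9 - 1/(6 + (-1 - 6*W + 6*s)) = 9 - 1/(5 - 6*W + 6*s))
-2 + ((6 - 5)*1)*L(6, -3) = -2 + ((6 - 5)*1)*(2*(-22 - 27*6 + 27*(-3))/(-5 - 6*6 + 6*(-3))) = -2 + (1*1)*(2*(-22 - 162 - 81)/(-5 - 36 - 18)) = -2 + 1*(2*(-265)/(-59)) = -2 + 1*(2*(-1/59)*(-265)) = -2 + 1*(530/59) = -2 + 530/59 = 412/59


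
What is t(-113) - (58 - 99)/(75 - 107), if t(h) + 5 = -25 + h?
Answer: -4617/32 ≈ -144.28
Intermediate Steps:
t(h) = -30 + h (t(h) = -5 + (-25 + h) = -30 + h)
t(-113) - (58 - 99)/(75 - 107) = (-30 - 113) - (58 - 99)/(75 - 107) = -143 - (-41)/(-32) = -143 - (-1)*(-41)/32 = -143 - 1*41/32 = -143 - 41/32 = -4617/32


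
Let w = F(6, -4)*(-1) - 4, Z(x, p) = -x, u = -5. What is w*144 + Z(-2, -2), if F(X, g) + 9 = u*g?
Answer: -2158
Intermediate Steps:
F(X, g) = -9 - 5*g
w = -15 (w = (-9 - 5*(-4))*(-1) - 4 = (-9 + 20)*(-1) - 4 = 11*(-1) - 4 = -11 - 4 = -15)
w*144 + Z(-2, -2) = -15*144 - 1*(-2) = -2160 + 2 = -2158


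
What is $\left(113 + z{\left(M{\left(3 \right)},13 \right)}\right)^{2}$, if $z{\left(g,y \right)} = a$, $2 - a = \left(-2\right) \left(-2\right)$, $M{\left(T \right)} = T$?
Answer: $12321$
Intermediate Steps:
$a = -2$ ($a = 2 - \left(-2\right) \left(-2\right) = 2 - 4 = -2$)
$z{\left(g,y \right)} = -2$
$\left(113 + z{\left(M{\left(3 \right)},13 \right)}\right)^{2} = \left(113 - 2\right)^{2} = 111^{2} = 12321$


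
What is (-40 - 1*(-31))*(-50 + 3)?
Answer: 423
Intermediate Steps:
(-40 - 1*(-31))*(-50 + 3) = (-40 + 31)*(-47) = -9*(-47) = 423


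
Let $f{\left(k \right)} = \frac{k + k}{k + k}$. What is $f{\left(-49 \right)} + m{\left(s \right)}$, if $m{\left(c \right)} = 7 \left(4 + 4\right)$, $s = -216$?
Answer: $57$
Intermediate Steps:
$m{\left(c \right)} = 56$ ($m{\left(c \right)} = 7 \cdot 8 = 56$)
$f{\left(k \right)} = 1$ ($f{\left(k \right)} = \frac{2 k}{2 k} = 2 k \frac{1}{2 k} = 1$)
$f{\left(-49 \right)} + m{\left(s \right)} = 1 + 56 = 57$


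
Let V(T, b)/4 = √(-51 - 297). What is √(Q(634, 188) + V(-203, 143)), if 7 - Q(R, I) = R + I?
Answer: √(-815 + 8*I*√87) ≈ 1.3055 + 28.578*I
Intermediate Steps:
V(T, b) = 8*I*√87 (V(T, b) = 4*√(-51 - 297) = 4*√(-348) = 4*(2*I*√87) = 8*I*√87)
Q(R, I) = 7 - I - R (Q(R, I) = 7 - (R + I) = 7 - (I + R) = 7 + (-I - R) = 7 - I - R)
√(Q(634, 188) + V(-203, 143)) = √((7 - 1*188 - 1*634) + 8*I*√87) = √((7 - 188 - 634) + 8*I*√87) = √(-815 + 8*I*√87)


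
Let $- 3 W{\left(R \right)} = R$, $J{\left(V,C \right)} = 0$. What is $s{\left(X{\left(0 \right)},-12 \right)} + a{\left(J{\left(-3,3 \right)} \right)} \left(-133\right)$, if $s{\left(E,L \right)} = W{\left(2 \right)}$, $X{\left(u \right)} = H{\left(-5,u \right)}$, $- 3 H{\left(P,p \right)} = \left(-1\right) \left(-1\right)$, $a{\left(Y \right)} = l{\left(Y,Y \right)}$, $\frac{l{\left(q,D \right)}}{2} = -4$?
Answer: $\frac{3190}{3} \approx 1063.3$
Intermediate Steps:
$l{\left(q,D \right)} = -8$ ($l{\left(q,D \right)} = 2 \left(-4\right) = -8$)
$a{\left(Y \right)} = -8$
$W{\left(R \right)} = - \frac{R}{3}$
$H{\left(P,p \right)} = - \frac{1}{3}$ ($H{\left(P,p \right)} = - \frac{\left(-1\right) \left(-1\right)}{3} = \left(- \frac{1}{3}\right) 1 = - \frac{1}{3}$)
$X{\left(u \right)} = - \frac{1}{3}$
$s{\left(E,L \right)} = - \frac{2}{3}$ ($s{\left(E,L \right)} = \left(- \frac{1}{3}\right) 2 = - \frac{2}{3}$)
$s{\left(X{\left(0 \right)},-12 \right)} + a{\left(J{\left(-3,3 \right)} \right)} \left(-133\right) = - \frac{2}{3} - -1064 = - \frac{2}{3} + 1064 = \frac{3190}{3}$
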